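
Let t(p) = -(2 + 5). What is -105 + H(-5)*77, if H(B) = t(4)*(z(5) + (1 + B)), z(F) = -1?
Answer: 2590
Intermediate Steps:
t(p) = -7 (t(p) = -1*7 = -7)
H(B) = -7*B (H(B) = -7*(-1 + (1 + B)) = -7*B)
-105 + H(-5)*77 = -105 - 7*(-5)*77 = -105 + 35*77 = -105 + 2695 = 2590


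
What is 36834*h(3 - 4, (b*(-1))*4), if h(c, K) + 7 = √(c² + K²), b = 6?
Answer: -257838 + 36834*√577 ≈ 6.2695e+5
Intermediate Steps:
h(c, K) = -7 + √(K² + c²) (h(c, K) = -7 + √(c² + K²) = -7 + √(K² + c²))
36834*h(3 - 4, (b*(-1))*4) = 36834*(-7 + √(((6*(-1))*4)² + (3 - 4)²)) = 36834*(-7 + √((-6*4)² + (-1)²)) = 36834*(-7 + √((-24)² + 1)) = 36834*(-7 + √(576 + 1)) = 36834*(-7 + √577) = -257838 + 36834*√577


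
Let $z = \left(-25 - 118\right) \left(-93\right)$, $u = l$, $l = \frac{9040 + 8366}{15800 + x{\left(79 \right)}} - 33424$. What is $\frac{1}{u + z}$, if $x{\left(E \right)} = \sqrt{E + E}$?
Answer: $- \frac{2511863402725}{50548483794900043} + \frac{8703 \sqrt{158}}{50548483794900043} \approx -4.9692 \cdot 10^{-5}$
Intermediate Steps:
$x{\left(E \right)} = \sqrt{2} \sqrt{E}$ ($x{\left(E \right)} = \sqrt{2 E} = \sqrt{2} \sqrt{E}$)
$l = -33424 + \frac{17406}{15800 + \sqrt{158}}$ ($l = \frac{9040 + 8366}{15800 + \sqrt{2} \sqrt{79}} - 33424 = \frac{17406}{15800 + \sqrt{158}} - 33424 = -33424 + \frac{17406}{15800 + \sqrt{158}} \approx -33423.0$)
$u = - \frac{52808145976}{1579999} - \frac{8703 \sqrt{158}}{124819921} \approx -33423.0$
$z = 13299$ ($z = \left(-143\right) \left(-93\right) = 13299$)
$\frac{1}{u + z} = \frac{1}{\left(- \frac{52808145976}{1579999} - \frac{8703 \sqrt{158}}{124819921}\right) + 13299} = \frac{1}{- \frac{31795739275}{1579999} - \frac{8703 \sqrt{158}}{124819921}}$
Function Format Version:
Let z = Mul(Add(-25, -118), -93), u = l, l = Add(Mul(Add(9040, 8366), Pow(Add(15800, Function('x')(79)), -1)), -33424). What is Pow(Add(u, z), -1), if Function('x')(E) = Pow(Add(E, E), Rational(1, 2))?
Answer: Add(Rational(-2511863402725, 50548483794900043), Mul(Rational(8703, 50548483794900043), Pow(158, Rational(1, 2)))) ≈ -4.9692e-5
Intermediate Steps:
Function('x')(E) = Mul(Pow(2, Rational(1, 2)), Pow(E, Rational(1, 2))) (Function('x')(E) = Pow(Mul(2, E), Rational(1, 2)) = Mul(Pow(2, Rational(1, 2)), Pow(E, Rational(1, 2))))
l = Add(-33424, Mul(17406, Pow(Add(15800, Pow(158, Rational(1, 2))), -1))) (l = Add(Mul(Add(9040, 8366), Pow(Add(15800, Mul(Pow(2, Rational(1, 2)), Pow(79, Rational(1, 2)))), -1)), -33424) = Add(Mul(17406, Pow(Add(15800, Pow(158, Rational(1, 2))), -1)), -33424) = Add(-33424, Mul(17406, Pow(Add(15800, Pow(158, Rational(1, 2))), -1))) ≈ -33423.)
u = Add(Rational(-52808145976, 1579999), Mul(Rational(-8703, 124819921), Pow(158, Rational(1, 2)))) ≈ -33423.
z = 13299 (z = Mul(-143, -93) = 13299)
Pow(Add(u, z), -1) = Pow(Add(Add(Rational(-52808145976, 1579999), Mul(Rational(-8703, 124819921), Pow(158, Rational(1, 2)))), 13299), -1) = Pow(Add(Rational(-31795739275, 1579999), Mul(Rational(-8703, 124819921), Pow(158, Rational(1, 2)))), -1)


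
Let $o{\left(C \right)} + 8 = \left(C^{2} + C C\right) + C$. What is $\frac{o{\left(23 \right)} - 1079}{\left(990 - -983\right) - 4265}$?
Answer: $\frac{1}{382} \approx 0.0026178$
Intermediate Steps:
$o{\left(C \right)} = -8 + C + 2 C^{2}$ ($o{\left(C \right)} = -8 + \left(\left(C^{2} + C C\right) + C\right) = -8 + \left(\left(C^{2} + C^{2}\right) + C\right) = -8 + \left(2 C^{2} + C\right) = -8 + \left(C + 2 C^{2}\right) = -8 + C + 2 C^{2}$)
$\frac{o{\left(23 \right)} - 1079}{\left(990 - -983\right) - 4265} = \frac{\left(-8 + 23 + 2 \cdot 23^{2}\right) - 1079}{\left(990 - -983\right) - 4265} = \frac{\left(-8 + 23 + 2 \cdot 529\right) - 1079}{\left(990 + 983\right) - 4265} = \frac{\left(-8 + 23 + 1058\right) - 1079}{1973 - 4265} = \frac{1073 - 1079}{-2292} = \left(-6\right) \left(- \frac{1}{2292}\right) = \frac{1}{382}$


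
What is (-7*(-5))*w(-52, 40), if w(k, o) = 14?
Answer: 490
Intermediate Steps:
(-7*(-5))*w(-52, 40) = -7*(-5)*14 = 35*14 = 490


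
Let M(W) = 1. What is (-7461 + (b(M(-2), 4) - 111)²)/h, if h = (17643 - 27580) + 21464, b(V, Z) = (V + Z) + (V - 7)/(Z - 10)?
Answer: 3564/11527 ≈ 0.30919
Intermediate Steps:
b(V, Z) = V + Z + (-7 + V)/(-10 + Z) (b(V, Z) = (V + Z) + (-7 + V)/(-10 + Z) = V + Z + (-7 + V)/(-10 + Z))
h = 11527 (h = -9937 + 21464 = 11527)
(-7461 + (b(M(-2), 4) - 111)²)/h = (-7461 + ((-7 + 4² - 10*4 - 9*1 + 1*4)/(-10 + 4) - 111)²)/11527 = (-7461 + ((-7 + 16 - 40 - 9 + 4)/(-6) - 111)²)*(1/11527) = (-7461 + (-⅙*(-36) - 111)²)*(1/11527) = (-7461 + (6 - 111)²)*(1/11527) = (-7461 + (-105)²)*(1/11527) = (-7461 + 11025)*(1/11527) = 3564*(1/11527) = 3564/11527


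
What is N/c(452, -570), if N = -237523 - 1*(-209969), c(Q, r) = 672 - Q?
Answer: -13777/110 ≈ -125.25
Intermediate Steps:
N = -27554 (N = -237523 + 209969 = -27554)
N/c(452, -570) = -27554/(672 - 1*452) = -27554/(672 - 452) = -27554/220 = -27554*1/220 = -13777/110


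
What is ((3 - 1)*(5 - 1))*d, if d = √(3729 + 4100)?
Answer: 8*√7829 ≈ 707.85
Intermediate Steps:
d = √7829 ≈ 88.482
((3 - 1)*(5 - 1))*d = ((3 - 1)*(5 - 1))*√7829 = (2*4)*√7829 = 8*√7829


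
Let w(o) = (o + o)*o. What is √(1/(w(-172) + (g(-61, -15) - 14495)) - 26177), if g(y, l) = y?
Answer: I*√13024566226419/22306 ≈ 161.79*I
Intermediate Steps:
w(o) = 2*o² (w(o) = (2*o)*o = 2*o²)
√(1/(w(-172) + (g(-61, -15) - 14495)) - 26177) = √(1/(2*(-172)² + (-61 - 14495)) - 26177) = √(1/(2*29584 - 14556) - 26177) = √(1/(59168 - 14556) - 26177) = √(1/44612 - 26177) = √(-1167808323/44612) = I*√13024566226419/22306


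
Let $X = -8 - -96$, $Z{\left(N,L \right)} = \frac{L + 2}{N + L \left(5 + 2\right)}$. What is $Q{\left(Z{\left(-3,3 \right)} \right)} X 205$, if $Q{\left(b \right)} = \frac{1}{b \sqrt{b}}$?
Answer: $\frac{194832 \sqrt{10}}{5} \approx 1.2322 \cdot 10^{5}$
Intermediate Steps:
$Z{\left(N,L \right)} = \frac{2 + L}{N + 7 L}$ ($Z{\left(N,L \right)} = \frac{2 + L}{N + L 7} = \frac{2 + L}{N + 7 L}$)
$Q{\left(b \right)} = \frac{1}{b^{\frac{3}{2}}}$
$X = 88$ ($X = -8 + 96 = 88$)
$Q{\left(Z{\left(-3,3 \right)} \right)} X 205 = \frac{1}{\frac{1}{\left(-3 + 7 \cdot 3\right)^{\frac{3}{2}}} \left(2 + 3\right)^{\frac{3}{2}}} \cdot 88 \cdot 205 = \frac{1}{5 \sqrt{5} \frac{1}{\left(-3 + 21\right)^{\frac{3}{2}}}} \cdot 88 \cdot 205 = \frac{1}{\frac{5}{108} \sqrt{10}} \cdot 88 \cdot 205 = \frac{54 \sqrt{10}}{25} \cdot 88 \cdot 205 = \frac{4752 \sqrt{10}}{25} \cdot 205 = \frac{194832 \sqrt{10}}{5}$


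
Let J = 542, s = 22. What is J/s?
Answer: 271/11 ≈ 24.636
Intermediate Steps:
J/s = 542/22 = 542*(1/22) = 271/11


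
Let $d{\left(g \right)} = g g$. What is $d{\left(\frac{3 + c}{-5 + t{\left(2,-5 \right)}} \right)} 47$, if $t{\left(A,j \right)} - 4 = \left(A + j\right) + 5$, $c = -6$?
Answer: $423$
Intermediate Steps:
$t{\left(A,j \right)} = 9 + A + j$ ($t{\left(A,j \right)} = 4 + \left(\left(A + j\right) + 5\right) = 4 + \left(5 + A + j\right) = 9 + A + j$)
$d{\left(g \right)} = g^{2}$
$d{\left(\frac{3 + c}{-5 + t{\left(2,-5 \right)}} \right)} 47 = \left(\frac{3 - 6}{-5 + \left(9 + 2 - 5\right)}\right)^{2} \cdot 47 = \left(- \frac{3}{-5 + 6}\right)^{2} \cdot 47 = \left(- \frac{3}{1}\right)^{2} \cdot 47 = \left(\left(-3\right) 1\right)^{2} \cdot 47 = \left(-3\right)^{2} \cdot 47 = 9 \cdot 47 = 423$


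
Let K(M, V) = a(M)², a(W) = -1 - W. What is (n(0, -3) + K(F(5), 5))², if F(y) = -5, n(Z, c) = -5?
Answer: 121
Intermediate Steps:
K(M, V) = (-1 - M)²
(n(0, -3) + K(F(5), 5))² = (-5 + (1 - 5)²)² = (-5 + (-4)²)² = (-5 + 16)² = 11² = 121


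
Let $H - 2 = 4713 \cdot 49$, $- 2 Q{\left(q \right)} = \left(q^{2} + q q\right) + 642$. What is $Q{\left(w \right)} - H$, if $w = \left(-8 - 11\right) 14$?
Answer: $-302016$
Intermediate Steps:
$w = -266$ ($w = \left(-19\right) 14 = -266$)
$Q{\left(q \right)} = -321 - q^{2}$ ($Q{\left(q \right)} = - \frac{\left(q^{2} + q q\right) + 642}{2} = - \frac{\left(q^{2} + q^{2}\right) + 642}{2} = - \frac{2 q^{2} + 642}{2} = - \frac{642 + 2 q^{2}}{2} = -321 - q^{2}$)
$H = 230939$ ($H = 2 + 4713 \cdot 49 = 2 + 230937 = 230939$)
$Q{\left(w \right)} - H = \left(-321 - \left(-266\right)^{2}\right) - 230939 = \left(-321 - 70756\right) - 230939 = -71077 - 230939 = -302016$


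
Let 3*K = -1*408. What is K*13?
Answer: -1768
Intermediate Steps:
K = -136 (K = (-1*408)/3 = (1/3)*(-408) = -136)
K*13 = -136*13 = -1768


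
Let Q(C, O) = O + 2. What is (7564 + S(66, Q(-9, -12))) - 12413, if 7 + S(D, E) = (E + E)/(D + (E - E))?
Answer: -160258/33 ≈ -4856.3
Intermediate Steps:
Q(C, O) = 2 + O
S(D, E) = -7 + 2*E/D (S(D, E) = -7 + (E + E)/(D + (E - E)) = -7 + (2*E)/(D + 0) = -7 + (2*E)/D = -7 + 2*E/D)
(7564 + S(66, Q(-9, -12))) - 12413 = (7564 + (-7 + 2*(2 - 12)/66)) - 12413 = (7564 + (-7 + 2*(-10)*(1/66))) - 12413 = (7564 + (-7 - 10/33)) - 12413 = (7564 - 241/33) - 12413 = 249371/33 - 12413 = -160258/33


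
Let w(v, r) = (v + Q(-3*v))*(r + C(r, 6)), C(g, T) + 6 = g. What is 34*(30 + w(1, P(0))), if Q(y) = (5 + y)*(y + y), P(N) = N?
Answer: 3264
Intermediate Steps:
Q(y) = 2*y*(5 + y) (Q(y) = (5 + y)*(2*y) = 2*y*(5 + y))
C(g, T) = -6 + g
w(v, r) = (-6 + 2*r)*(v - 6*v*(5 - 3*v)) (w(v, r) = (v + 2*(-3*v)*(5 - 3*v))*(r + (-6 + r)) = (v - 6*v*(5 - 3*v))*(-6 + 2*r) = (-6 + 2*r)*(v - 6*v*(5 - 3*v)))
34*(30 + w(1, P(0))) = 34*(30 + 2*1*(87 - 54*1 - 29*0 + 18*0*1)) = 34*(30 + 2*1*(87 - 54 + 0 + 0)) = 34*(30 + 2*1*33) = 34*(30 + 66) = 34*96 = 3264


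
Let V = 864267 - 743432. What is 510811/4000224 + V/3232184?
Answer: 266800276033/1616182501152 ≈ 0.16508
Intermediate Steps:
V = 120835
510811/4000224 + V/3232184 = 510811/4000224 + 120835/3232184 = 266800276033/1616182501152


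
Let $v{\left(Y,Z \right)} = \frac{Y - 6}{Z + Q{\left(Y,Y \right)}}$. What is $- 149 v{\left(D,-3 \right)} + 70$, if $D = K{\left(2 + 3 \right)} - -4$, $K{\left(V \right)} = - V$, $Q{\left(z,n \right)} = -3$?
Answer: $- \frac{623}{6} \approx -103.83$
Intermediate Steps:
$D = -1$ ($D = - (2 + 3) - -4 = \left(-1\right) 5 + 4 = -5 + 4 = -1$)
$v{\left(Y,Z \right)} = \frac{-6 + Y}{-3 + Z}$ ($v{\left(Y,Z \right)} = \frac{Y - 6}{Z - 3} = \frac{-6 + Y}{-3 + Z}$)
$- 149 v{\left(D,-3 \right)} + 70 = - 149 \frac{-6 - 1}{-3 - 3} + 70 = - 149 \frac{1}{-6} \left(-7\right) + 70 = - 149 \left(\left(- \frac{1}{6}\right) \left(-7\right)\right) + 70 = \left(-149\right) \frac{7}{6} + 70 = - \frac{1043}{6} + 70 = - \frac{623}{6}$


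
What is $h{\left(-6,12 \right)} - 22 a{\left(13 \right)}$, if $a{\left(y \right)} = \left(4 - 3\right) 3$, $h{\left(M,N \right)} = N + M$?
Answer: $-60$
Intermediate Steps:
$h{\left(M,N \right)} = M + N$
$a{\left(y \right)} = 3$ ($a{\left(y \right)} = 1 \cdot 3 = 3$)
$h{\left(-6,12 \right)} - 22 a{\left(13 \right)} = \left(-6 + 12\right) - 66 = 6 - 66 = -60$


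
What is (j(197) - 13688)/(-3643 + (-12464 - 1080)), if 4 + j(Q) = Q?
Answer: 13495/17187 ≈ 0.78519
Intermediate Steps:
j(Q) = -4 + Q
(j(197) - 13688)/(-3643 + (-12464 - 1080)) = ((-4 + 197) - 13688)/(-3643 + (-12464 - 1080)) = (193 - 13688)/(-3643 - 13544) = -13495/(-17187) = -13495*(-1/17187) = 13495/17187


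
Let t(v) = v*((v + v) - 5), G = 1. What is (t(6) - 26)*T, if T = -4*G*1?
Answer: -64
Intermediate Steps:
T = -4 (T = -4*1*1 = -4*1 = -4)
t(v) = v*(-5 + 2*v) (t(v) = v*(2*v - 5) = v*(-5 + 2*v))
(t(6) - 26)*T = (6*(-5 + 2*6) - 26)*(-4) = (6*(-5 + 12) - 26)*(-4) = (6*7 - 26)*(-4) = (42 - 26)*(-4) = 16*(-4) = -64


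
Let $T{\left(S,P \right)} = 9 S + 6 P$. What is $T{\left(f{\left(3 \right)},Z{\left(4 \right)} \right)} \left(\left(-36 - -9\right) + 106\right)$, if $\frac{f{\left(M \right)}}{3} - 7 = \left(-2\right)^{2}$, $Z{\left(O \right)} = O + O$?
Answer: $27255$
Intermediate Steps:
$Z{\left(O \right)} = 2 O$
$f{\left(M \right)} = 33$ ($f{\left(M \right)} = 21 + 3 \left(-2\right)^{2} = 21 + 3 \cdot 4 = 21 + 12 = 33$)
$T{\left(S,P \right)} = 6 P + 9 S$
$T{\left(f{\left(3 \right)},Z{\left(4 \right)} \right)} \left(\left(-36 - -9\right) + 106\right) = \left(6 \cdot 2 \cdot 4 + 9 \cdot 33\right) \left(\left(-36 - -9\right) + 106\right) = \left(6 \cdot 8 + 297\right) \left(\left(-36 + 9\right) + 106\right) = \left(48 + 297\right) \left(-27 + 106\right) = 345 \cdot 79 = 27255$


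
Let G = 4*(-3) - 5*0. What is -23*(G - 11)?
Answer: 529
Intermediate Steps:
G = -12 (G = -12 + 0 = -12)
-23*(G - 11) = -23*(-12 - 11) = -23*(-23) = 529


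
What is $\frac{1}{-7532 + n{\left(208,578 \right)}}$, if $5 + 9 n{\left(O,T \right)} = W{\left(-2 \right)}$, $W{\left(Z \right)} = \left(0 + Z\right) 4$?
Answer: $- \frac{9}{67801} \approx -0.00013274$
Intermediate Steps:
$W{\left(Z \right)} = 4 Z$ ($W{\left(Z \right)} = Z 4 = 4 Z$)
$n{\left(O,T \right)} = - \frac{13}{9}$ ($n{\left(O,T \right)} = - \frac{5}{9} + \frac{4 \left(-2\right)}{9} = - \frac{5}{9} + \frac{1}{9} \left(-8\right) = - \frac{5}{9} - \frac{8}{9} = - \frac{13}{9}$)
$\frac{1}{-7532 + n{\left(208,578 \right)}} = \frac{1}{-7532 - \frac{13}{9}} = \frac{1}{- \frac{67801}{9}} = - \frac{9}{67801}$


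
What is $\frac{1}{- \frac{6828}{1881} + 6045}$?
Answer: $\frac{627}{3787939} \approx 0.00016553$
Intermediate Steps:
$\frac{1}{- \frac{6828}{1881} + 6045} = \frac{1}{\left(-6828\right) \frac{1}{1881} + 6045} = \frac{1}{- \frac{2276}{627} + 6045} = \frac{1}{\frac{3787939}{627}} = \frac{627}{3787939}$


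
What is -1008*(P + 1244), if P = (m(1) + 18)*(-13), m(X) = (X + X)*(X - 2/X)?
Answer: -1044288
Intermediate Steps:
m(X) = 2*X*(X - 2/X) (m(X) = (2*X)*(X - 2/X) = 2*X*(X - 2/X))
P = -208 (P = ((-4 + 2*1**2) + 18)*(-13) = ((-4 + 2*1) + 18)*(-13) = ((-4 + 2) + 18)*(-13) = (-2 + 18)*(-13) = 16*(-13) = -208)
-1008*(P + 1244) = -1008*(-208 + 1244) = -1008*1036 = -1044288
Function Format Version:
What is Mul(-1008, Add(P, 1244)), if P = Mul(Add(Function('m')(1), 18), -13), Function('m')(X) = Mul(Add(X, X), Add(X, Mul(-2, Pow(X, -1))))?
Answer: -1044288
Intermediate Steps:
Function('m')(X) = Mul(2, X, Add(X, Mul(-2, Pow(X, -1)))) (Function('m')(X) = Mul(Mul(2, X), Add(X, Mul(-2, Pow(X, -1)))) = Mul(2, X, Add(X, Mul(-2, Pow(X, -1)))))
P = -208 (P = Mul(Add(Add(-4, Mul(2, Pow(1, 2))), 18), -13) = Mul(Add(Add(-4, Mul(2, 1)), 18), -13) = Mul(Add(Add(-4, 2), 18), -13) = Mul(Add(-2, 18), -13) = Mul(16, -13) = -208)
Mul(-1008, Add(P, 1244)) = Mul(-1008, Add(-208, 1244)) = Mul(-1008, 1036) = -1044288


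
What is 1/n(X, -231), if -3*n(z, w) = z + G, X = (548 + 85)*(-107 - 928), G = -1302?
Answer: 1/218819 ≈ 4.5700e-6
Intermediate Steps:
X = -655155 (X = 633*(-1035) = -655155)
n(z, w) = 434 - z/3 (n(z, w) = -(z - 1302)/3 = -(-1302 + z)/3 = 434 - z/3)
1/n(X, -231) = 1/(434 - ⅓*(-655155)) = 1/(434 + 218385) = 1/218819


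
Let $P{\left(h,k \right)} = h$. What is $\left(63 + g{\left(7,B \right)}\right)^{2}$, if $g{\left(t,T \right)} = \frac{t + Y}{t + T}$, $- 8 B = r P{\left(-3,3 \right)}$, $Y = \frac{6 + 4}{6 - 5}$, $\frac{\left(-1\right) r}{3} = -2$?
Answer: $\frac{5755201}{1369} \approx 4203.9$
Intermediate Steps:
$r = 6$ ($r = \left(-3\right) \left(-2\right) = 6$)
$Y = 10$ ($Y = \frac{10}{1} = 10 \cdot 1 = 10$)
$B = \frac{9}{4}$ ($B = - \frac{6 \left(-3\right)}{8} = \left(- \frac{1}{8}\right) \left(-18\right) = \frac{9}{4} \approx 2.25$)
$g{\left(t,T \right)} = \frac{10 + t}{T + t}$ ($g{\left(t,T \right)} = \frac{t + 10}{t + T} = \frac{10 + t}{T + t}$)
$\left(63 + g{\left(7,B \right)}\right)^{2} = \left(63 + \frac{10 + 7}{\frac{9}{4} + 7}\right)^{2} = \left(63 + \frac{1}{\frac{37}{4}} \cdot 17\right)^{2} = \left(63 + \frac{4}{37} \cdot 17\right)^{2} = \left(63 + \frac{68}{37}\right)^{2} = \left(\frac{2399}{37}\right)^{2} = \frac{5755201}{1369}$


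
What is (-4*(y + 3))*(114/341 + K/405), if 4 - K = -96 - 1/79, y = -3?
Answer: 0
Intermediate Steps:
K = 7901/79 (K = 4 - (-96 - 1/79) = 4 - 1*(-7585/79) = 4 + 7585/79 = 7901/79 ≈ 100.01)
(-4*(y + 3))*(114/341 + K/405) = (-4*(-3 + 3))*(114/341 + (7901/79)/405) = (-4*0)*(114*(1/341) + (7901/79)*(1/405)) = 0*(114/341 + 7901/31995) = 0*(6341671/10910295) = 0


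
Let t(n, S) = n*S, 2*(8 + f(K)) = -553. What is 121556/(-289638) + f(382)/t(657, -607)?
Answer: -5377112137/12834149418 ≈ -0.41897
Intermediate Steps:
f(K) = -569/2 (f(K) = -8 + (½)*(-553) = -8 - 553/2 = -569/2)
t(n, S) = S*n
121556/(-289638) + f(382)/t(657, -607) = 121556/(-289638) - 569/(2*((-607*657))) = 121556*(-1/289638) - 569/2/(-398799) = -60778/144819 - 569/2*(-1/398799) = -60778/144819 + 569/797598 = -5377112137/12834149418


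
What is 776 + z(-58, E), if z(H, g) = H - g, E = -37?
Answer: 755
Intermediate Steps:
776 + z(-58, E) = 776 + (-58 - 1*(-37)) = 776 + (-58 + 37) = 776 - 21 = 755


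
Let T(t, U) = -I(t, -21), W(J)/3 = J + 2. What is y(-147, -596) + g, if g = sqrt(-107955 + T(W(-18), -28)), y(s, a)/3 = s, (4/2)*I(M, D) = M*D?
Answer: -441 + 9*I*sqrt(1339) ≈ -441.0 + 329.33*I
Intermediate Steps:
I(M, D) = D*M/2 (I(M, D) = (M*D)/2 = (D*M)/2 = D*M/2)
y(s, a) = 3*s
W(J) = 6 + 3*J (W(J) = 3*(J + 2) = 3*(2 + J) = 6 + 3*J)
T(t, U) = 21*t/2 (T(t, U) = -(-21)*t/2 = 21*t/2)
g = 9*I*sqrt(1339) (g = sqrt(-107955 + 21*(6 + 3*(-18))/2) = sqrt(-107955 + 21*(6 - 54)/2) = sqrt(-107955 + (21/2)*(-48)) = sqrt(-107955 - 504) = sqrt(-108459) = 9*I*sqrt(1339) ≈ 329.33*I)
y(-147, -596) + g = 3*(-147) + 9*I*sqrt(1339) = -441 + 9*I*sqrt(1339)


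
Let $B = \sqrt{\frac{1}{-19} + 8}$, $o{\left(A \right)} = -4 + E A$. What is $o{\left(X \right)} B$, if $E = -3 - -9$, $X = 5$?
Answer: $\frac{26 \sqrt{2869}}{19} \approx 73.297$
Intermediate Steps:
$E = 6$ ($E = -3 + 9 = 6$)
$o{\left(A \right)} = -4 + 6 A$
$B = \frac{\sqrt{2869}}{19}$ ($B = \sqrt{- \frac{1}{19} + 8} = \sqrt{\frac{151}{19}} = \frac{\sqrt{2869}}{19} \approx 2.8191$)
$o{\left(X \right)} B = \left(-4 + 6 \cdot 5\right) \frac{\sqrt{2869}}{19} = \left(-4 + 30\right) \frac{\sqrt{2869}}{19} = 26 \frac{\sqrt{2869}}{19} = \frac{26 \sqrt{2869}}{19}$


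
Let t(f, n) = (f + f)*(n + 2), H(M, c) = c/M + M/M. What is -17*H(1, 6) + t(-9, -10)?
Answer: 25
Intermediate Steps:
H(M, c) = 1 + c/M (H(M, c) = c/M + 1 = 1 + c/M)
t(f, n) = 2*f*(2 + n) (t(f, n) = (2*f)*(2 + n) = 2*f*(2 + n))
-17*H(1, 6) + t(-9, -10) = -17*(1 + 6)/1 + 2*(-9)*(2 - 10) = -17*7 + 2*(-9)*(-8) = -17*7 + 144 = -119 + 144 = 25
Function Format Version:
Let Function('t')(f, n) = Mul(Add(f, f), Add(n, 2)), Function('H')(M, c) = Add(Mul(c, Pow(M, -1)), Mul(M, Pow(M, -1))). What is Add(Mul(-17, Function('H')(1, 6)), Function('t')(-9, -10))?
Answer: 25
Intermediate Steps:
Function('H')(M, c) = Add(1, Mul(c, Pow(M, -1))) (Function('H')(M, c) = Add(Mul(c, Pow(M, -1)), 1) = Add(1, Mul(c, Pow(M, -1))))
Function('t')(f, n) = Mul(2, f, Add(2, n)) (Function('t')(f, n) = Mul(Mul(2, f), Add(2, n)) = Mul(2, f, Add(2, n)))
Add(Mul(-17, Function('H')(1, 6)), Function('t')(-9, -10)) = Add(Mul(-17, Mul(Pow(1, -1), Add(1, 6))), Mul(2, -9, Add(2, -10))) = Add(Mul(-17, Mul(1, 7)), Mul(2, -9, -8)) = Add(Mul(-17, 7), 144) = Add(-119, 144) = 25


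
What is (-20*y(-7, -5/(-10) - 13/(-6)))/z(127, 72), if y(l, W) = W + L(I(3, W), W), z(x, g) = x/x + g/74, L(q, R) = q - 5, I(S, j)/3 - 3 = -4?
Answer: 11840/219 ≈ 54.064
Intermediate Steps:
I(S, j) = -3 (I(S, j) = 9 + 3*(-4) = 9 - 12 = -3)
L(q, R) = -5 + q
z(x, g) = 1 + g/74 (z(x, g) = 1 + g*(1/74) = 1 + g/74)
y(l, W) = -8 + W (y(l, W) = W + (-5 - 3) = W - 8 = -8 + W)
(-20*y(-7, -5/(-10) - 13/(-6)))/z(127, 72) = (-20*(-8 + (-5/(-10) - 13/(-6))))/(1 + (1/74)*72) = (-20*(-8 + (-5*(-⅒) - 13*(-⅙))))/(1 + 36/37) = (-20*(-8 + (½ + 13/6)))/(73/37) = -20*(-8 + 8/3)*(37/73) = -20*(-16/3)*(37/73) = (320/3)*(37/73) = 11840/219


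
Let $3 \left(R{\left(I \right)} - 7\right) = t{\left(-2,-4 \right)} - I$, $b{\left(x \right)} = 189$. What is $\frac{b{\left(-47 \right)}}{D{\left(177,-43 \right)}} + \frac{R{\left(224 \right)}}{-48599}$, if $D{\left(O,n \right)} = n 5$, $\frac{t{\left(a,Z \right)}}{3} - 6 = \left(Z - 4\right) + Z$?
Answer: $- \frac{27508118}{31346355} \approx -0.87755$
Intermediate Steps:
$t{\left(a,Z \right)} = 6 + 6 Z$ ($t{\left(a,Z \right)} = 18 + 3 \left(\left(Z - 4\right) + Z\right) = 18 + 3 \left(\left(-4 + Z\right) + Z\right) = 18 + 3 \left(-4 + 2 Z\right) = 18 + \left(-12 + 6 Z\right) = 6 + 6 Z$)
$D{\left(O,n \right)} = 5 n$
$R{\left(I \right)} = 1 - \frac{I}{3}$ ($R{\left(I \right)} = 7 + \frac{\left(6 + 6 \left(-4\right)\right) - I}{3} = 7 + \frac{\left(6 - 24\right) - I}{3} = 7 + \frac{-18 - I}{3} = 7 - \left(6 + \frac{I}{3}\right) = 1 - \frac{I}{3}$)
$\frac{b{\left(-47 \right)}}{D{\left(177,-43 \right)}} + \frac{R{\left(224 \right)}}{-48599} = \frac{189}{5 \left(-43\right)} + \frac{1 - \frac{224}{3}}{-48599} = \frac{189}{-215} + \left(1 - \frac{224}{3}\right) \left(- \frac{1}{48599}\right) = 189 \left(- \frac{1}{215}\right) - - \frac{221}{145797} = - \frac{189}{215} + \frac{221}{145797} = - \frac{27508118}{31346355}$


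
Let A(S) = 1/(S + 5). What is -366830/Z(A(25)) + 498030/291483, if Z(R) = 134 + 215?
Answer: -35583632140/33909189 ≈ -1049.4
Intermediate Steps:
A(S) = 1/(5 + S)
Z(R) = 349
-366830/Z(A(25)) + 498030/291483 = -366830/349 + 498030/291483 = -366830*1/349 + 498030*(1/291483) = -366830/349 + 166010/97161 = -35583632140/33909189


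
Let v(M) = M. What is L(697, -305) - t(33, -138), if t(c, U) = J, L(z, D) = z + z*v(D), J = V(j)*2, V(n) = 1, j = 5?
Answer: -211890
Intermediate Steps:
J = 2 (J = 1*2 = 2)
L(z, D) = z + D*z (L(z, D) = z + z*D = z + D*z)
t(c, U) = 2
L(697, -305) - t(33, -138) = 697*(1 - 305) - 1*2 = 697*(-304) - 2 = -211888 - 2 = -211890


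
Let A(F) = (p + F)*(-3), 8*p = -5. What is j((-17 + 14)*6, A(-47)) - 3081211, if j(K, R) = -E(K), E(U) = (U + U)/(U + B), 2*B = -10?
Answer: -70867889/23 ≈ -3.0812e+6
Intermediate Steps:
p = -5/8 (p = (1/8)*(-5) = -5/8 ≈ -0.62500)
B = -5 (B = (1/2)*(-10) = -5)
E(U) = 2*U/(-5 + U) (E(U) = (U + U)/(U - 5) = (2*U)/(-5 + U) = 2*U/(-5 + U))
A(F) = 15/8 - 3*F (A(F) = (-5/8 + F)*(-3) = 15/8 - 3*F)
j(K, R) = -2*K/(-5 + K)
j((-17 + 14)*6, A(-47)) - 3081211 = -2*(-17 + 14)*6/(-5 + (-17 + 14)*6) - 3081211 = -2*(-3*6)/(-5 - 3*6) - 3081211 = -2*(-18)/(-5 - 18) - 3081211 = -2*(-18)/(-23) - 3081211 = -2*(-18)*(-1/23) - 3081211 = -36/23 - 3081211 = -70867889/23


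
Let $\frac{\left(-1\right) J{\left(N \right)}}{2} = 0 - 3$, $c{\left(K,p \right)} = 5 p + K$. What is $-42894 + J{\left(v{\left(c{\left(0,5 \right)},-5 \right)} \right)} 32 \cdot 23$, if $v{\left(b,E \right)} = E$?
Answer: $-38478$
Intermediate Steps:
$c{\left(K,p \right)} = K + 5 p$
$J{\left(N \right)} = 6$ ($J{\left(N \right)} = - 2 \left(0 - 3\right) = \left(-2\right) \left(-3\right) = 6$)
$-42894 + J{\left(v{\left(c{\left(0,5 \right)},-5 \right)} \right)} 32 \cdot 23 = -42894 + 6 \cdot 32 \cdot 23 = -42894 + 192 \cdot 23 = -42894 + 4416 = -38478$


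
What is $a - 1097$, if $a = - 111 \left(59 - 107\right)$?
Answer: $4231$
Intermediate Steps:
$a = 5328$ ($a = \left(-111\right) \left(-48\right) = 5328$)
$a - 1097 = 5328 - 1097 = 4231$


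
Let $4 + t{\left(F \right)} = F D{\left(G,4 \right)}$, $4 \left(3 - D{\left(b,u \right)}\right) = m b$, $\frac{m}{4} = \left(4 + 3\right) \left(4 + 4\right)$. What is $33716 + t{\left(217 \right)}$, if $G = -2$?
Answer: $58667$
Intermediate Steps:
$m = 224$ ($m = 4 \left(4 + 3\right) \left(4 + 4\right) = 4 \cdot 7 \cdot 8 = 4 \cdot 56 = 224$)
$D{\left(b,u \right)} = 3 - 56 b$ ($D{\left(b,u \right)} = 3 - \frac{224 b}{4} = 3 - 56 b$)
$t{\left(F \right)} = -4 + 115 F$ ($t{\left(F \right)} = -4 + F \left(3 - -112\right) = -4 + F \left(3 + 112\right) = -4 + F 115 = -4 + 115 F$)
$33716 + t{\left(217 \right)} = 33716 + \left(-4 + 115 \cdot 217\right) = 33716 + \left(-4 + 24955\right) = 33716 + 24951 = 58667$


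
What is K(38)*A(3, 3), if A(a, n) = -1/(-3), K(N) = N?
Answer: 38/3 ≈ 12.667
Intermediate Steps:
A(a, n) = ⅓ (A(a, n) = -1*(-⅓) = ⅓)
K(38)*A(3, 3) = 38*(⅓) = 38/3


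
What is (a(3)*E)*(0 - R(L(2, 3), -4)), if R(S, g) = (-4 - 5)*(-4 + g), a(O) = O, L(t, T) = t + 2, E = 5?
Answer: -1080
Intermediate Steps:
L(t, T) = 2 + t
R(S, g) = 36 - 9*g (R(S, g) = -9*(-4 + g) = 36 - 9*g)
(a(3)*E)*(0 - R(L(2, 3), -4)) = (3*5)*(0 - (36 - 9*(-4))) = 15*(0 - (36 + 36)) = 15*(0 - 1*72) = 15*(0 - 72) = 15*(-72) = -1080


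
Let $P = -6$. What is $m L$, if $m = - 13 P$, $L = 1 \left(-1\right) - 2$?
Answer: $-234$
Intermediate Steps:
$L = -3$ ($L = -1 - 2 = -3$)
$m = 78$ ($m = \left(-13\right) \left(-6\right) = 78$)
$m L = 78 \left(-3\right) = -234$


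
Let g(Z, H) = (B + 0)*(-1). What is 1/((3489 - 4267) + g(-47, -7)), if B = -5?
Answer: -1/773 ≈ -0.0012937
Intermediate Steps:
g(Z, H) = 5 (g(Z, H) = (-5 + 0)*(-1) = -5*(-1) = 5)
1/((3489 - 4267) + g(-47, -7)) = 1/((3489 - 4267) + 5) = 1/(-778 + 5) = 1/(-773) = -1/773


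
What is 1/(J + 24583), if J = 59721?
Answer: 1/84304 ≈ 1.1862e-5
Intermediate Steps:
1/(J + 24583) = 1/(59721 + 24583) = 1/84304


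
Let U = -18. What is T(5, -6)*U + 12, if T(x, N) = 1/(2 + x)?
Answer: 66/7 ≈ 9.4286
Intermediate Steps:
T(5, -6)*U + 12 = -18/(2 + 5) + 12 = -18/7 + 12 = 66/7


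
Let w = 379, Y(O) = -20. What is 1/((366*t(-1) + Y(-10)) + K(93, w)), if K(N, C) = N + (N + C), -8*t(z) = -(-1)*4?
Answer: 1/362 ≈ 0.0027624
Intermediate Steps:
t(z) = -½ (t(z) = -(-1)*(-1*4)/8 = -(-1)*(-4)/8 = -⅛*4 = -½)
K(N, C) = C + 2*N (K(N, C) = N + (C + N) = C + 2*N)
1/((366*t(-1) + Y(-10)) + K(93, w)) = 1/((366*(-½) - 20) + (379 + 2*93)) = 1/((-183 - 20) + (379 + 186)) = 1/(-203 + 565) = 1/362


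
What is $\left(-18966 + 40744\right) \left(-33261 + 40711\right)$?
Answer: $162246100$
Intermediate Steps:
$\left(-18966 + 40744\right) \left(-33261 + 40711\right) = 21778 \cdot 7450 = 162246100$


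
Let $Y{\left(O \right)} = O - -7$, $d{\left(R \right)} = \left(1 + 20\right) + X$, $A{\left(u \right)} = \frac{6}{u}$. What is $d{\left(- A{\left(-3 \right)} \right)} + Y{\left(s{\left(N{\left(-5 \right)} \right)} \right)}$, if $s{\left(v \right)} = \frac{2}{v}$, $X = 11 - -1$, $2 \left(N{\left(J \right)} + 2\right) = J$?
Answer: $\frac{356}{9} \approx 39.556$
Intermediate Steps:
$N{\left(J \right)} = -2 + \frac{J}{2}$
$X = 12$ ($X = 11 + 1 = 12$)
$d{\left(R \right)} = 33$ ($d{\left(R \right)} = \left(1 + 20\right) + 12 = 21 + 12 = 33$)
$Y{\left(O \right)} = 7 + O$ ($Y{\left(O \right)} = O + 7 = 7 + O$)
$d{\left(- A{\left(-3 \right)} \right)} + Y{\left(s{\left(N{\left(-5 \right)} \right)} \right)} = 33 + \left(7 + \frac{2}{-2 + \frac{1}{2} \left(-5\right)}\right) = 33 + \left(7 + \frac{2}{-2 - \frac{5}{2}}\right) = 33 + \left(7 + \frac{2}{- \frac{9}{2}}\right) = 33 + \left(7 + 2 \left(- \frac{2}{9}\right)\right) = 33 + \left(7 - \frac{4}{9}\right) = 33 + \frac{59}{9} = \frac{356}{9}$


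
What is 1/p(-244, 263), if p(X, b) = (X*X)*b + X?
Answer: 1/15657724 ≈ 6.3866e-8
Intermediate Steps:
p(X, b) = X + b*X² (p(X, b) = X²*b + X = b*X² + X = X + b*X²)
1/p(-244, 263) = 1/(-244*(1 - 244*263)) = 1/(-244*(1 - 64172)) = 1/(-244*(-64171)) = 1/15657724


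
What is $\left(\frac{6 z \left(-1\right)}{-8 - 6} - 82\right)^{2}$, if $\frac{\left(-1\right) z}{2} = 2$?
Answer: $\frac{343396}{49} \approx 7008.1$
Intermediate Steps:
$z = -4$ ($z = \left(-2\right) 2 = -4$)
$\left(\frac{6 z \left(-1\right)}{-8 - 6} - 82\right)^{2} = \left(\frac{6 \left(-4\right) \left(-1\right)}{-8 - 6} - 82\right)^{2} = \left(\frac{\left(-24\right) \left(-1\right)}{-14} - 82\right)^{2} = \left(24 \left(- \frac{1}{14}\right) - 82\right)^{2} = \left(- \frac{12}{7} - 82\right)^{2} = \left(- \frac{586}{7}\right)^{2} = \frac{343396}{49}$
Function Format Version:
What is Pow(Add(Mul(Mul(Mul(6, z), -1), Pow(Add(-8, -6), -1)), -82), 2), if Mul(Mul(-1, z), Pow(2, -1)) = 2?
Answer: Rational(343396, 49) ≈ 7008.1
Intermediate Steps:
z = -4 (z = Mul(-2, 2) = -4)
Pow(Add(Mul(Mul(Mul(6, z), -1), Pow(Add(-8, -6), -1)), -82), 2) = Pow(Add(Mul(Mul(Mul(6, -4), -1), Pow(Add(-8, -6), -1)), -82), 2) = Pow(Add(Mul(Mul(-24, -1), Pow(-14, -1)), -82), 2) = Pow(Add(Mul(24, Rational(-1, 14)), -82), 2) = Pow(Add(Rational(-12, 7), -82), 2) = Pow(Rational(-586, 7), 2) = Rational(343396, 49)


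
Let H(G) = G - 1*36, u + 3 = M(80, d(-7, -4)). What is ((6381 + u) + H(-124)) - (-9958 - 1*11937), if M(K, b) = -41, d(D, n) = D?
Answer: 28072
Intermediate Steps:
u = -44 (u = -3 - 41 = -44)
H(G) = -36 + G (H(G) = G - 36 = -36 + G)
((6381 + u) + H(-124)) - (-9958 - 1*11937) = ((6381 - 44) + (-36 - 124)) - (-9958 - 1*11937) = (6337 - 160) - (-9958 - 11937) = 6177 - 1*(-21895) = 6177 + 21895 = 28072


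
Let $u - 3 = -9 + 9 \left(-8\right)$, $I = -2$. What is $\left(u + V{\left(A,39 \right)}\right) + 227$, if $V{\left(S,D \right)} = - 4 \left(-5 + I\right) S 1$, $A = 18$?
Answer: $653$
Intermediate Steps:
$u = -78$ ($u = 3 + \left(-9 + 9 \left(-8\right)\right) = 3 - 81 = -78$)
$V{\left(S,D \right)} = 28 S$ ($V{\left(S,D \right)} = - 4 \left(-5 - 2\right) S 1 = - 4 \left(- 7 S\right) 1 = 28 S 1 = 28 S$)
$\left(u + V{\left(A,39 \right)}\right) + 227 = \left(-78 + 28 \cdot 18\right) + 227 = \left(-78 + 504\right) + 227 = 426 + 227 = 653$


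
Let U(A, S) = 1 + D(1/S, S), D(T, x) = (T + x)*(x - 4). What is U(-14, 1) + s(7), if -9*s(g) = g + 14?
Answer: -22/3 ≈ -7.3333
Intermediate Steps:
s(g) = -14/9 - g/9 (s(g) = -(g + 14)/9 = -(14 + g)/9 = -14/9 - g/9)
D(T, x) = (-4 + x)*(T + x) (D(T, x) = (T + x)*(-4 + x) = (-4 + x)*(T + x))
U(A, S) = 2 + S**2 - 4*S - 4/S (U(A, S) = 1 + (S**2 - 4/S - 4*S + S/S) = 1 + (S**2 - 4/S - 4*S + 1) = 1 + (1 + S**2 - 4*S - 4/S) = 2 + S**2 - 4*S - 4/S)
U(-14, 1) + s(7) = (2 + 1**2 - 4*1 - 4/1) + (-14/9 - 1/9*7) = (2 + 1 - 4 - 4*1) + (-14/9 - 7/9) = (2 + 1 - 4 - 4) - 7/3 = -5 - 7/3 = -22/3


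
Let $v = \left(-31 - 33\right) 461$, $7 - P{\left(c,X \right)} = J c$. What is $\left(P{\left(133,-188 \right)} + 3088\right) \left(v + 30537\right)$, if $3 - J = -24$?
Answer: $-512368$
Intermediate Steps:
$J = 27$ ($J = 3 - -24 = 3 + 24 = 27$)
$P{\left(c,X \right)} = 7 - 27 c$
$v = -29504$ ($v = \left(-31 - 33\right) 461 = \left(-64\right) 461 = -29504$)
$\left(P{\left(133,-188 \right)} + 3088\right) \left(v + 30537\right) = \left(\left(7 - 3591\right) + 3088\right) \left(-29504 + 30537\right) = \left(\left(7 - 3591\right) + 3088\right) 1033 = \left(-3584 + 3088\right) 1033 = \left(-496\right) 1033 = -512368$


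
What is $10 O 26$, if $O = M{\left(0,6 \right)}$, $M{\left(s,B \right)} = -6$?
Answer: $-1560$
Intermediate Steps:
$O = -6$
$10 O 26 = 10 \left(-6\right) 26 = \left(-60\right) 26 = -1560$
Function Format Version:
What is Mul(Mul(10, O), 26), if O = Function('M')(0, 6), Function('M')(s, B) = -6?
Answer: -1560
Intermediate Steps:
O = -6
Mul(Mul(10, O), 26) = Mul(Mul(10, -6), 26) = Mul(-60, 26) = -1560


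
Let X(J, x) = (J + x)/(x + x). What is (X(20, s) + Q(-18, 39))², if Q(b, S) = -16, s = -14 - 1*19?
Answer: 1087849/4356 ≈ 249.74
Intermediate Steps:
s = -33 (s = -14 - 19 = -33)
X(J, x) = (J + x)/(2*x) (X(J, x) = (J + x)/((2*x)) = (J + x)*(1/(2*x)) = (J + x)/(2*x))
(X(20, s) + Q(-18, 39))² = ((½)*(20 - 33)/(-33) - 16)² = ((½)*(-1/33)*(-13) - 16)² = (13/66 - 16)² = (-1043/66)² = 1087849/4356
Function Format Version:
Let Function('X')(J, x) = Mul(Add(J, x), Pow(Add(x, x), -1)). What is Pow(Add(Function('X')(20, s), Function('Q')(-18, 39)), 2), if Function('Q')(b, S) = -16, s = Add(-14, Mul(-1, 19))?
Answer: Rational(1087849, 4356) ≈ 249.74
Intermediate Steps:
s = -33 (s = Add(-14, -19) = -33)
Function('X')(J, x) = Mul(Rational(1, 2), Pow(x, -1), Add(J, x)) (Function('X')(J, x) = Mul(Add(J, x), Pow(Mul(2, x), -1)) = Mul(Add(J, x), Mul(Rational(1, 2), Pow(x, -1))) = Mul(Rational(1, 2), Pow(x, -1), Add(J, x)))
Pow(Add(Function('X')(20, s), Function('Q')(-18, 39)), 2) = Pow(Add(Mul(Rational(1, 2), Pow(-33, -1), Add(20, -33)), -16), 2) = Pow(Add(Mul(Rational(1, 2), Rational(-1, 33), -13), -16), 2) = Pow(Add(Rational(13, 66), -16), 2) = Pow(Rational(-1043, 66), 2) = Rational(1087849, 4356)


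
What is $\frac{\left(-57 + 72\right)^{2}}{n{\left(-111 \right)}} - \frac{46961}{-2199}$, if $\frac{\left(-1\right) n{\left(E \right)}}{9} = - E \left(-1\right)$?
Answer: $\frac{585294}{27121} \approx 21.581$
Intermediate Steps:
$n{\left(E \right)} = - 9 E$ ($n{\left(E \right)} = - 9 - E \left(-1\right) = - 9 E$)
$\frac{\left(-57 + 72\right)^{2}}{n{\left(-111 \right)}} - \frac{46961}{-2199} = \frac{\left(-57 + 72\right)^{2}}{\left(-9\right) \left(-111\right)} - \frac{46961}{-2199} = \frac{15^{2}}{999} - - \frac{46961}{2199} = 225 \cdot \frac{1}{999} + \frac{46961}{2199} = \frac{25}{111} + \frac{46961}{2199} = \frac{585294}{27121}$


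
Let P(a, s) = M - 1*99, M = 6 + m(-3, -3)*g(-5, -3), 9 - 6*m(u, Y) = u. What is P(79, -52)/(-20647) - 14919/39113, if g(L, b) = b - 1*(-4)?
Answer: -304473310/807566111 ≈ -0.37703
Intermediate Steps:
m(u, Y) = 3/2 - u/6
g(L, b) = 4 + b (g(L, b) = b + 4 = 4 + b)
M = 8 (M = 6 + (3/2 - 1/6*(-3))*(4 - 3) = 6 + (3/2 + 1/2)*1 = 6 + 2*1 = 6 + 2 = 8)
P(a, s) = -91 (P(a, s) = 8 - 1*99 = 8 - 99 = -91)
P(79, -52)/(-20647) - 14919/39113 = -91/(-20647) - 14919/39113 = -91*(-1/20647) - 14919*1/39113 = 91/20647 - 14919/39113 = -304473310/807566111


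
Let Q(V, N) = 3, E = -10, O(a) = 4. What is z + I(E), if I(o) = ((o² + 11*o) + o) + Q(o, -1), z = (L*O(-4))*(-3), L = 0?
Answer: -17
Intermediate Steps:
z = 0 (z = (0*4)*(-3) = 0*(-3) = 0)
I(o) = 3 + o² + 12*o (I(o) = ((o² + 11*o) + o) + 3 = (o² + 12*o) + 3 = 3 + o² + 12*o)
z + I(E) = 0 + (3 + (-10)² + 12*(-10)) = 0 + (3 + 100 - 120) = 0 - 17 = -17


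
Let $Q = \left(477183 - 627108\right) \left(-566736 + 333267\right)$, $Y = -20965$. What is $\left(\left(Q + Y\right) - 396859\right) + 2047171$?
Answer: $35004469172$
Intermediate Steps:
$Q = 35002839825$ ($Q = \left(-149925\right) \left(-233469\right) = 35002839825$)
$\left(\left(Q + Y\right) - 396859\right) + 2047171 = \left(\left(35002839825 - 20965\right) - 396859\right) + 2047171 = \left(35002818860 - 396859\right) + 2047171 = 35002422001 + 2047171 = 35004469172$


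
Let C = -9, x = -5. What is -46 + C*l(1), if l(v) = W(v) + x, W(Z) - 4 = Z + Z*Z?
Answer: -55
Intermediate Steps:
W(Z) = 4 + Z + Z² (W(Z) = 4 + (Z + Z*Z) = 4 + (Z + Z²) = 4 + Z + Z²)
l(v) = -1 + v + v² (l(v) = (4 + v + v²) - 5 = -1 + v + v²)
-46 + C*l(1) = -46 - 9*(-1 + 1 + 1²) = -46 - 9*(-1 + 1 + 1) = -46 - 9*1 = -46 - 9 = -55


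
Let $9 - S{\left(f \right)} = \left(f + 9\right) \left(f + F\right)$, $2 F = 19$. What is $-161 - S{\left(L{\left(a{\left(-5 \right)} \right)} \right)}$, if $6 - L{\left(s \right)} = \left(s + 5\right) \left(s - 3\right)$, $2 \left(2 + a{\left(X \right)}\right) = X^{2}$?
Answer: $\frac{160495}{16} \approx 10031.0$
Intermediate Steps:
$F = \frac{19}{2}$ ($F = \frac{1}{2} \cdot 19 = \frac{19}{2} \approx 9.5$)
$a{\left(X \right)} = -2 + \frac{X^{2}}{2}$
$L{\left(s \right)} = 6 - \left(-3 + s\right) \left(5 + s\right)$ ($L{\left(s \right)} = 6 - \left(s + 5\right) \left(s - 3\right) = 6 - \left(5 + s\right) \left(-3 + s\right) = 6 - \left(-3 + s\right) \left(5 + s\right)$)
$S{\left(f \right)} = 9 - \left(9 + f\right) \left(\frac{19}{2} + f\right)$ ($S{\left(f \right)} = 9 - \left(f + 9\right) \left(f + \frac{19}{2}\right) = 9 - \left(9 + f\right) \left(\frac{19}{2} + f\right)$)
$-161 - S{\left(L{\left(a{\left(-5 \right)} \right)} \right)} = -161 - \left(- \frac{153}{2} - \left(21 - \left(-2 + \frac{\left(-5\right)^{2}}{2}\right)^{2} - 2 \left(-2 + \frac{\left(-5\right)^{2}}{2}\right)\right)^{2} - \frac{37 \left(21 - \left(-2 + \frac{\left(-5\right)^{2}}{2}\right)^{2} - 2 \left(-2 + \frac{\left(-5\right)^{2}}{2}\right)\right)}{2}\right) = -161 - \left(- \frac{153}{2} - \left(21 - \left(-2 + \frac{1}{2} \cdot 25\right)^{2} - 2 \left(-2 + \frac{1}{2} \cdot 25\right)\right)^{2} - \frac{37 \left(21 - \left(-2 + \frac{1}{2} \cdot 25\right)^{2} - 2 \left(-2 + \frac{1}{2} \cdot 25\right)\right)}{2}\right) = -161 - \left(- \frac{153}{2} - \left(21 - \left(-2 + \frac{25}{2}\right)^{2} - 2 \left(-2 + \frac{25}{2}\right)\right)^{2} - \frac{37 \left(21 - \left(-2 + \frac{25}{2}\right)^{2} - 2 \left(-2 + \frac{25}{2}\right)\right)}{2}\right) = -161 - \left(- \frac{153}{2} - \left(21 - \left(\frac{21}{2}\right)^{2} - 21\right)^{2} - \frac{37 \left(21 - \left(\frac{21}{2}\right)^{2} - 21\right)}{2}\right) = -161 - \left(- \frac{153}{2} - \left(21 - \frac{441}{4} - 21\right)^{2} - \frac{37 \left(21 - \frac{441}{4} - 21\right)}{2}\right) = -161 - \left(- \frac{153}{2} - \left(- \frac{441}{4}\right)^{2} - - \frac{16317}{8}\right) = -161 - \left(- \frac{153}{2} - \frac{194481}{16} + \frac{16317}{8}\right) = -161 - - \frac{163071}{16} = -161 + \frac{163071}{16} = \frac{160495}{16}$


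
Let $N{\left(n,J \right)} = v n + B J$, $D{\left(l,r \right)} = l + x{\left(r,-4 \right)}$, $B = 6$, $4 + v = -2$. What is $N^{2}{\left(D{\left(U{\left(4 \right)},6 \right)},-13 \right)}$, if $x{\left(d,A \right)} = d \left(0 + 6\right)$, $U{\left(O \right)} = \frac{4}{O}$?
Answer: $90000$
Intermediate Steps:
$v = -6$ ($v = -4 - 2 = -6$)
$x{\left(d,A \right)} = 6 d$ ($x{\left(d,A \right)} = d 6 = 6 d$)
$D{\left(l,r \right)} = l + 6 r$
$N{\left(n,J \right)} = - 6 n + 6 J$
$N^{2}{\left(D{\left(U{\left(4 \right)},6 \right)},-13 \right)} = \left(- 6 \left(\frac{4}{4} + 6 \cdot 6\right) + 6 \left(-13\right)\right)^{2} = \left(- 6 \left(4 \cdot \frac{1}{4} + 36\right) - 78\right)^{2} = \left(- 6 \left(1 + 36\right) - 78\right)^{2} = \left(\left(-6\right) 37 - 78\right)^{2} = \left(-222 - 78\right)^{2} = \left(-300\right)^{2} = 90000$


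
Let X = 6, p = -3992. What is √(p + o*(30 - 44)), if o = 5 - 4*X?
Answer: 9*I*√46 ≈ 61.041*I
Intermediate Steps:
o = -19 (o = 5 - 4*6 = 5 - 24 = -19)
√(p + o*(30 - 44)) = √(-3992 - 19*(30 - 44)) = √(-3992 - 19*(-14)) = √(-3992 + 266) = √(-3726) = 9*I*√46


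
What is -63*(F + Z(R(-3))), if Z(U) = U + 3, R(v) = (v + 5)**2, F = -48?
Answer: 2583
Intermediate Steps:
R(v) = (5 + v)**2
Z(U) = 3 + U
-63*(F + Z(R(-3))) = -63*(-48 + (3 + (5 - 3)**2)) = -63*(-48 + (3 + 2**2)) = -63*(-48 + (3 + 4)) = -63*(-48 + 7) = -63*(-41) = 2583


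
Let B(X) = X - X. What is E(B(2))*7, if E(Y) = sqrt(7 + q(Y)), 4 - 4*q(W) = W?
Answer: 14*sqrt(2) ≈ 19.799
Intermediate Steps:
B(X) = 0
q(W) = 1 - W/4
E(Y) = sqrt(8 - Y/4) (E(Y) = sqrt(7 + (1 - Y/4)) = sqrt(8 - Y/4))
E(B(2))*7 = (sqrt(32 - 1*0)/2)*7 = (sqrt(32 + 0)/2)*7 = (sqrt(32)/2)*7 = ((4*sqrt(2))/2)*7 = (2*sqrt(2))*7 = 14*sqrt(2)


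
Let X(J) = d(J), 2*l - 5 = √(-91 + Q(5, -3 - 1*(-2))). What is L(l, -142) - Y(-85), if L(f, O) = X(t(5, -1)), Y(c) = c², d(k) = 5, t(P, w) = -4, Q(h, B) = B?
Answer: -7220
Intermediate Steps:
l = 5/2 + I*√23 (l = 5/2 + √(-91 + (-3 - 1*(-2)))/2 = 5/2 + √(-91 + (-3 + 2))/2 = 5/2 + √(-91 - 1)/2 = 5/2 + √(-92)/2 = 5/2 + (2*I*√23)/2 = 5/2 + I*√23 ≈ 2.5 + 4.7958*I)
X(J) = 5
L(f, O) = 5
L(l, -142) - Y(-85) = 5 - 1*(-85)² = 5 - 1*7225 = 5 - 7225 = -7220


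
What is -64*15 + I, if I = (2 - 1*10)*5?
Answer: -1000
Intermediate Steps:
I = -40 (I = (2 - 10)*5 = -8*5 = -40)
-64*15 + I = -64*15 - 40 = -960 - 40 = -1000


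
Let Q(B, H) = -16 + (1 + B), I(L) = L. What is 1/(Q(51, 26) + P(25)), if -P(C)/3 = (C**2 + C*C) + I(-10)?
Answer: -1/3684 ≈ -0.00027144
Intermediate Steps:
P(C) = 30 - 6*C**2 (P(C) = -3*((C**2 + C*C) - 10) = -3*((C**2 + C**2) - 10) = -3*(2*C**2 - 10) = -3*(-10 + 2*C**2) = 30 - 6*C**2)
Q(B, H) = -15 + B
1/(Q(51, 26) + P(25)) = 1/((-15 + 51) + (30 - 6*25**2)) = 1/(36 + (30 - 6*625)) = 1/(36 + (30 - 3750)) = 1/(36 - 3720) = 1/(-3684) = -1/3684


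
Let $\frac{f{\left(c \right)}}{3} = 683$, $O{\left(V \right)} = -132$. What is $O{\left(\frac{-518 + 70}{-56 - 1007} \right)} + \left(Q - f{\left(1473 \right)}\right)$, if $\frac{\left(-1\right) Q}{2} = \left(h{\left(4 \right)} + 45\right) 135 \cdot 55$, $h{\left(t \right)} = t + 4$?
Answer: $-789231$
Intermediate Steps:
$f{\left(c \right)} = 2049$ ($f{\left(c \right)} = 3 \cdot 683 = 2049$)
$h{\left(t \right)} = 4 + t$
$Q = -787050$ ($Q = - 2 \left(\left(4 + 4\right) + 45\right) 135 \cdot 55 = - 2 \left(8 + 45\right) 135 \cdot 55 = - 2 \cdot 53 \cdot 135 \cdot 55 = - 2 \cdot 7155 \cdot 55 = \left(-2\right) 393525 = -787050$)
$O{\left(\frac{-518 + 70}{-56 - 1007} \right)} + \left(Q - f{\left(1473 \right)}\right) = -132 - 789099 = -789231$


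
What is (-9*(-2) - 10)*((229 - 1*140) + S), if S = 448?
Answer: 4296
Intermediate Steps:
(-9*(-2) - 10)*((229 - 1*140) + S) = (-9*(-2) - 10)*((229 - 1*140) + 448) = (18 - 10)*((229 - 140) + 448) = 8*(89 + 448) = 8*537 = 4296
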